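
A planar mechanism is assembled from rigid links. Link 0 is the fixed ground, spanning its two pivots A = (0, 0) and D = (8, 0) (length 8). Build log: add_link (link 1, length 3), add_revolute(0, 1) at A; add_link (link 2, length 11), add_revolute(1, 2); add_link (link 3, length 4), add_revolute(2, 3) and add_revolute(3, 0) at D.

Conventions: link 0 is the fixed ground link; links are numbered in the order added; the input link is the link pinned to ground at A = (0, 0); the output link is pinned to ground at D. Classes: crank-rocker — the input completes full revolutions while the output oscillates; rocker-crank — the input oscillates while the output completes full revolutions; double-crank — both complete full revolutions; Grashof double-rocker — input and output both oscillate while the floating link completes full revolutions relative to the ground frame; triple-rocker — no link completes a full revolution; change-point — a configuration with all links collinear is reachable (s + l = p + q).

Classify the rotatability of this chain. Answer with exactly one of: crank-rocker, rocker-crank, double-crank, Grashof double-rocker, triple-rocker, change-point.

lengths: ground=8, input=3, coupler=11, output=4
sorted: s=3 (shortest), l=11 (longest), p+q=12
s + l = 14 vs p + q = 12
s + l > p + q → non-Grashof → no link fully rotates → triple-rocker

triple-rocker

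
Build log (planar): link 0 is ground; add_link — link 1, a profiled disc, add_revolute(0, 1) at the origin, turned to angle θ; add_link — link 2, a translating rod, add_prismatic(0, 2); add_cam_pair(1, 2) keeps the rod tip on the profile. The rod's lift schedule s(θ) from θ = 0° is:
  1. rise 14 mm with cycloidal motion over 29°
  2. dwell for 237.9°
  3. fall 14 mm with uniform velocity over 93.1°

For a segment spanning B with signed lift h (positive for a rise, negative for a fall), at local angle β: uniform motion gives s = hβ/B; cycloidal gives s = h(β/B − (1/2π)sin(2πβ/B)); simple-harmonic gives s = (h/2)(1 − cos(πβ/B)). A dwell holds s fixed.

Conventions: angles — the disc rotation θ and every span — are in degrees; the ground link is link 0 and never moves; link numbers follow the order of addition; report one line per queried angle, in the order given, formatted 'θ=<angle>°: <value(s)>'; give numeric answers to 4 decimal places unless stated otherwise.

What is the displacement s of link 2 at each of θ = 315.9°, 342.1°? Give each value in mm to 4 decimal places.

seg 1 [0°–29°] cycloidal, h=14: full span → s += 14 → s = 14.0000
seg 2 [29°–266.9°] dwell: s stays 14.0000
seg 3 [266.9°–360°] uniform, h=-14: θ=315.9° here. β=49, B=93.1. -14·49/93.1 = -7.3684 → s = 6.6316
seg 3 [266.9°–360°] uniform, h=-14: θ=342.1° here. β=75.2, B=93.1. -14·75.2/93.1 = -11.3083 → s = 2.6917

θ=315.9°: 6.6316
θ=342.1°: 2.6917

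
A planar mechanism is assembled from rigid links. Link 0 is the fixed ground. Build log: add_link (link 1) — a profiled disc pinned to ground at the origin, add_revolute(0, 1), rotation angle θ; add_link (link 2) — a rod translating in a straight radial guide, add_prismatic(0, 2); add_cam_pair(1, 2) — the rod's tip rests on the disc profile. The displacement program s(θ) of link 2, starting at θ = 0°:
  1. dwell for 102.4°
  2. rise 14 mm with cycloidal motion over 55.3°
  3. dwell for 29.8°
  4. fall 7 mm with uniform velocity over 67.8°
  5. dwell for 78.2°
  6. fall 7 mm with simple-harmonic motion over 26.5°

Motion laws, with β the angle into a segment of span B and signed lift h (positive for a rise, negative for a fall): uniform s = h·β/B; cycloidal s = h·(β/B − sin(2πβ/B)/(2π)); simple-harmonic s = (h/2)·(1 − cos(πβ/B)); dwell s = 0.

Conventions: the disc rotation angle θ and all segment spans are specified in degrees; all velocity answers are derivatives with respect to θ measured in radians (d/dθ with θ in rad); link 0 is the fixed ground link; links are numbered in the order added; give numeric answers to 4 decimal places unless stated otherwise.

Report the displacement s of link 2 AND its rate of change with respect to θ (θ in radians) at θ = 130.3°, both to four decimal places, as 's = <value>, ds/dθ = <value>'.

seg 1 [0°–102.4°] dwell: s stays 0.0000
seg 2 [102.4°–157.7°] cycloidal, h=14: θ=130.3° here. β=27.9, B=55.3. 14·(0.5045 − sin(2π·0.5045)/(2π)) = 7.1266 → s = 7.1266
velocity in seg [102.4°–157.7°] (cycloidal), θ in radians: β = 27.9° = 0.4869 rad, B = 55.3° = 0.9652 rad; ds/dθ = (h/B)(1 − cos(2πβ/B)) = (14/0.9652)(1 − cos(2π·0.5045)) = 29.004670 mm/rad

s = 7.1266, ds/dθ = 29.0047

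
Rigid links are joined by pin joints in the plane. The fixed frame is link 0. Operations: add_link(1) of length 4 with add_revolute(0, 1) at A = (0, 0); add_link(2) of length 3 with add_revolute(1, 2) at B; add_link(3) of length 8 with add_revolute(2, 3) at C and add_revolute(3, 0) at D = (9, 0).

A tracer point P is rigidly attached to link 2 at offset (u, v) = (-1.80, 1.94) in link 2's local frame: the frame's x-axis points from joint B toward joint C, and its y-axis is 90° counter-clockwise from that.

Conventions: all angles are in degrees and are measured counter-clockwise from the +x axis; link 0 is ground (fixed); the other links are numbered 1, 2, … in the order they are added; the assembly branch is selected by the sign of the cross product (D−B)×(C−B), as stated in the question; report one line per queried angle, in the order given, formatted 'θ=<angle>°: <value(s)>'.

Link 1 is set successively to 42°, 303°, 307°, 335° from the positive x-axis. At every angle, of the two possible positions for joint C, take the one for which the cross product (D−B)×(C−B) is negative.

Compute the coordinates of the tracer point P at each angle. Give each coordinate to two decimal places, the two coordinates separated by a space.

A=(0,0), D=(9.00,0)
θ=42°: B = A + 4.00·(cos42°, sin42°) = (2.9726, 2.6765)
θ=42°: |BD| = 6.5950
θ=42°: circle(B,3.00) ∩ circle(D,8.00): a=-0.8724, h=2.8704
θ=42°:   candidates: C₊=(3.3402,5.6539) cross=18.930; C₋=(1.0104,0.4072) cross=-18.930
θ=42°:   branch - wants cross < 0 → take C=(1.0104,0.4072) (cross=-18.930)
θ=42°: ex = (C−B)/|BC| = (-0.6541,-0.7564); ey = (0.7564,-0.6541)
θ=42°: P = B + -1.80·ex + 1.94·ey = (5.6174,2.7692)
θ=303°: B = A + 4.00·(cos303°, sin303°) = (2.1786, -3.3547)
θ=303°: |BD| = 7.6017
θ=303°: circle(B,3.00) ∩ circle(D,8.00): a=0.1832, h=2.9944
θ=303°:   candidates: C₊=(1.0215,-0.5868) cross=22.763; C₋=(3.6644,-5.9609) cross=-22.763
θ=303°:   branch - wants cross < 0 → take C=(3.6644,-5.9609) (cross=-22.763)
θ=303°: ex = (C−B)/|BC| = (0.4953,-0.8687); ey = (0.8687,0.4953)
θ=303°: P = B + -1.80·ex + 1.94·ey = (2.9724,-0.8301)
θ=307°: B = A + 4.00·(cos307°, sin307°) = (2.4073, -3.1945)
θ=307°: |BD| = 7.3259
θ=307°: circle(B,3.00) ∩ circle(D,8.00): a=-0.0908, h=2.9986
θ=307°:   candidates: C₊=(1.0180,-0.5356) cross=21.968; C₋=(3.6331,-5.9327) cross=-21.968
θ=307°:   branch - wants cross < 0 → take C=(3.6331,-5.9327) (cross=-21.968)
θ=307°: ex = (C−B)/|BC| = (0.4086,-0.9127); ey = (0.9127,0.4086)
θ=307°: P = B + -1.80·ex + 1.94·ey = (3.4424,-0.7590)
θ=335°: B = A + 4.00·(cos335°, sin335°) = (3.6252, -1.6905)
θ=335°: |BD| = 5.6343
θ=335°: circle(B,3.00) ∩ circle(D,8.00): a=-2.0636, h=2.1775
θ=335°:   candidates: C₊=(1.0034,-0.2324) cross=12.269; C₋=(2.3100,-4.3868) cross=-12.269
θ=335°:   branch - wants cross < 0 → take C=(2.3100,-4.3868) (cross=-12.269)
θ=335°: ex = (C−B)/|BC| = (-0.4384,-0.8988); ey = (0.8988,-0.4384)
θ=335°: P = B + -1.80·ex + 1.94·ey = (6.1580,-0.9232)

θ=42°: 5.62 2.77
θ=303°: 2.97 -0.83
θ=307°: 3.44 -0.76
θ=335°: 6.16 -0.92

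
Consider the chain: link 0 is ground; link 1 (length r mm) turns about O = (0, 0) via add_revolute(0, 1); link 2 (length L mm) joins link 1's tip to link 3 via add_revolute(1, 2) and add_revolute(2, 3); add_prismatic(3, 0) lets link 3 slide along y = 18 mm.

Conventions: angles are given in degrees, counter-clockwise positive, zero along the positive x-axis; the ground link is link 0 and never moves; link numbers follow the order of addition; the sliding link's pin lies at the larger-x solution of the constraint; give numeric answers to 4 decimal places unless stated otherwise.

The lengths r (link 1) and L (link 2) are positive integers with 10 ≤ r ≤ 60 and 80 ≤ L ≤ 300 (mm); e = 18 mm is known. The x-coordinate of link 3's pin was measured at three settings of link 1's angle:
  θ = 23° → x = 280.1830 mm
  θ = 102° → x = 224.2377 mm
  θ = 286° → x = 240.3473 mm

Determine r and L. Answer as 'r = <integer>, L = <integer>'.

constraint per measurement: (x − r cos θ)² + (r sin θ − e)² = L²
subtracting the θ₁ and θ₂ equations cancels the r² and L² terms:
r = (x₁² − x₂²) / (2[(x₁cos θ₁ + e sin θ₁) − (x₂cos θ₂ + e sin θ₂)]) = 48.0000 → r = 48
L² = (x₁ − r cos θ₁)² + (r sin θ₁ − e)² = 55695.9882 → L = 236.0000 → L = 236
check at θ₃=286°: x = 240.3473 (printed 240.3473) ✓

r = 48, L = 236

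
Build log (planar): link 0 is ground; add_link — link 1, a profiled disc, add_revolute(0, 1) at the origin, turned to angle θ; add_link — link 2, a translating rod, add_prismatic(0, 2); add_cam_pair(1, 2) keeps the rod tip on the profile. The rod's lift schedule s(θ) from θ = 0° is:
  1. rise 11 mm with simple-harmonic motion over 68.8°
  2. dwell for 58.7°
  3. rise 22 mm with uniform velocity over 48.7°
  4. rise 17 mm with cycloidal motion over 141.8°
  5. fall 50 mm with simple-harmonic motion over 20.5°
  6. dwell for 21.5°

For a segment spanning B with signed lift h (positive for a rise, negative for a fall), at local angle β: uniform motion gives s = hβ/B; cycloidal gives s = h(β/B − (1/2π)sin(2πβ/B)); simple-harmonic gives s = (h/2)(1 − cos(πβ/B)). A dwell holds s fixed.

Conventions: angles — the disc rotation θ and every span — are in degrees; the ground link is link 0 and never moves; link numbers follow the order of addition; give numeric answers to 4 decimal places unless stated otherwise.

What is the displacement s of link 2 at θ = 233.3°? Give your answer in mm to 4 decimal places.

seg 1 [0°–68.8°] simple-harmonic, h=11: full span → s += 11 → s = 11.0000
seg 2 [68.8°–127.5°] dwell: s stays 11.0000
seg 3 [127.5°–176.2°] uniform, h=22: full span → s += 22 → s = 33.0000
seg 4 [176.2°–318°] cycloidal, h=17: θ=233.3° here. β=57.1, B=141.8. 17·(0.4027 − sin(2π·0.4027)/(2π)) = 5.2923 → s = 38.2923

38.2923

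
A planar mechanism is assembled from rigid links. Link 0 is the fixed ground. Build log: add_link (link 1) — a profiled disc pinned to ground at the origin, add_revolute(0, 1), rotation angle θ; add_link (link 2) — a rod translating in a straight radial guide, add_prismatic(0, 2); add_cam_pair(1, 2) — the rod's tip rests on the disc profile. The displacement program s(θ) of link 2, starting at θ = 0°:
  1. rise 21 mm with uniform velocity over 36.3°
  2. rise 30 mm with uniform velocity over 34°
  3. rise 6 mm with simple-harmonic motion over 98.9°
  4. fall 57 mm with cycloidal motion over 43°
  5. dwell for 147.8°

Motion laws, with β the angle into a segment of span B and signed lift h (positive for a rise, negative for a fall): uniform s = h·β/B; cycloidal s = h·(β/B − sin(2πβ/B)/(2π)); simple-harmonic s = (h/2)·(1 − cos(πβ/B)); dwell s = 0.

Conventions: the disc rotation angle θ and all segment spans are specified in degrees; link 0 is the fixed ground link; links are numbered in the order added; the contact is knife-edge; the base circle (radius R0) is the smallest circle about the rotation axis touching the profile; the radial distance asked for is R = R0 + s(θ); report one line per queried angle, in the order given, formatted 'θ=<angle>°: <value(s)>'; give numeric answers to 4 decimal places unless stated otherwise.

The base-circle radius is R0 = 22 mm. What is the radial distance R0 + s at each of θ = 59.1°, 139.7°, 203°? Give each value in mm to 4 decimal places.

seg 1 [0°–36.3°] uniform, h=21: full span → s += 21 → s = 21.0000
seg 2 [36.3°–70.3°] uniform, h=30: θ=59.1° here. β=22.8, B=34. 30·22.8/34 = 20.1176 → s = 41.1176
seg 2 [36.3°–70.3°] uniform, h=30: full span → s += 30 → s = 51.0000
seg 3 [70.3°–169.2°] simple-harmonic, h=6: θ=139.7° here. β=69.4, B=98.9. 6/2·(1 − cos(π·0.7017)) = 4.7764 → s = 55.7764
seg 3 [70.3°–169.2°] simple-harmonic, h=6: full span → s += 6 → s = 57.0000
seg 4 [169.2°–212.2°] cycloidal, h=-57: θ=203° here. β=33.8, B=43. -57·(0.7860 − sin(2π·0.7860)/(2π)) = -53.6448 → s = 3.3552
θ=59.1°: R = R0 + s = 22 + 41.1176 = 63.1176
θ=139.7°: R = R0 + s = 22 + 55.7764 = 77.7764
θ=203°: R = R0 + s = 22 + 3.3552 = 25.3552

θ=59.1°: 63.1176
θ=139.7°: 77.7764
θ=203°: 25.3552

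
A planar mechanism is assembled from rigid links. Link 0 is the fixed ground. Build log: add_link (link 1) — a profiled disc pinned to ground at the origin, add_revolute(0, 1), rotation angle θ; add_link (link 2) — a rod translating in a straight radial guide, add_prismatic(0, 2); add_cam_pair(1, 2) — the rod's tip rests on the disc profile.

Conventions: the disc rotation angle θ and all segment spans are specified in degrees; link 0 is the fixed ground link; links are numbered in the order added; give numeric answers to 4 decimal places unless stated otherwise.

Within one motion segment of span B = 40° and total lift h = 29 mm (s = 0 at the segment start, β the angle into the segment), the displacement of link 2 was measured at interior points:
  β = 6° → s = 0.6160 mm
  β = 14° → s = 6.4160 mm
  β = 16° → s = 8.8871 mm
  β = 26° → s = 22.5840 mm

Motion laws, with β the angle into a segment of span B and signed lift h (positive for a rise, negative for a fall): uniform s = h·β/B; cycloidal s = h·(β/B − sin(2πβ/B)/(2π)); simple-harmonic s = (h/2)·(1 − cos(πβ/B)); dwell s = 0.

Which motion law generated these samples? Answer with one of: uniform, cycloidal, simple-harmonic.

candidates at β/B = r: uniform s = h·r (linear in β); cycloidal s = h·(r − sin(2πr)/(2π)); simple-harmonic s = (h/2)(1 − cos(πr))
β=6°: printed 0.6160 | uniform 4.3500, cycloidal 0.6160, simple-harmonic 1.5804
β=14°: printed 6.4160 | uniform 10.1500, cycloidal 6.4160, simple-harmonic 7.9171
β=16°: printed 8.8871 | uniform 11.6000, cycloidal 8.8871, simple-harmonic 10.0193
β=26°: printed 22.5840 | uniform 18.8500, cycloidal 22.5840, simple-harmonic 21.0829
only one law matches every sample → cycloidal

cycloidal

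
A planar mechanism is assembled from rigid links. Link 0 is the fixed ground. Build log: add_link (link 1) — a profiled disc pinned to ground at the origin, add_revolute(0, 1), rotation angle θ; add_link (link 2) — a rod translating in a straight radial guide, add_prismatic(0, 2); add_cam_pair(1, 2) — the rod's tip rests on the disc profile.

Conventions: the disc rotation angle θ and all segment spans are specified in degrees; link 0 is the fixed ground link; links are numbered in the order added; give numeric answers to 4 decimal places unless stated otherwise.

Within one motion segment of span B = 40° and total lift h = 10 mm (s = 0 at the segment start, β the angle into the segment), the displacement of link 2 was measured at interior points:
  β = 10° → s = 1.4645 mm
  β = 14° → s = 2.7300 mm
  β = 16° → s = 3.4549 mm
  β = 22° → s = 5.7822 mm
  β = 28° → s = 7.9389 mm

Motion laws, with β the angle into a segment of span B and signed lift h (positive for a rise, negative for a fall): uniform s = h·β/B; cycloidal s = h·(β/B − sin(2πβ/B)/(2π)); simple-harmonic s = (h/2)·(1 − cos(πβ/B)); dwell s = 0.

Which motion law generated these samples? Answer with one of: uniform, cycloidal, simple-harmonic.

candidates at β/B = r: uniform s = h·r (linear in β); cycloidal s = h·(r − sin(2πr)/(2π)); simple-harmonic s = (h/2)(1 − cos(πr))
β=10°: printed 1.4645 | uniform 2.5000, cycloidal 0.9085, simple-harmonic 1.4645
β=14°: printed 2.7300 | uniform 3.5000, cycloidal 2.2124, simple-harmonic 2.7300
β=16°: printed 3.4549 | uniform 4.0000, cycloidal 3.0645, simple-harmonic 3.4549
β=22°: printed 5.7822 | uniform 5.5000, cycloidal 5.9918, simple-harmonic 5.7822
β=28°: printed 7.9389 | uniform 7.0000, cycloidal 8.5137, simple-harmonic 7.9389
only one law matches every sample → simple-harmonic

simple-harmonic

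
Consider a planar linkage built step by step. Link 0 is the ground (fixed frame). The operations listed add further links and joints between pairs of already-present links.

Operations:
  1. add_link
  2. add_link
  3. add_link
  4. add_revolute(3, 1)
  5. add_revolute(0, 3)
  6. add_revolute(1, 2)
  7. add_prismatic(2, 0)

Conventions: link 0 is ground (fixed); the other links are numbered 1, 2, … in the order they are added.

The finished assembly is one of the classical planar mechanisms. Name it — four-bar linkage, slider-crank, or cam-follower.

links: 4 (incl. ground); joints: 3 revolute, 1 prismatic, 0 higher (cam) pair, forming one closed loop
4 links, 3 revolutes + 1 prismatic in one loop → slider-crank

slider-crank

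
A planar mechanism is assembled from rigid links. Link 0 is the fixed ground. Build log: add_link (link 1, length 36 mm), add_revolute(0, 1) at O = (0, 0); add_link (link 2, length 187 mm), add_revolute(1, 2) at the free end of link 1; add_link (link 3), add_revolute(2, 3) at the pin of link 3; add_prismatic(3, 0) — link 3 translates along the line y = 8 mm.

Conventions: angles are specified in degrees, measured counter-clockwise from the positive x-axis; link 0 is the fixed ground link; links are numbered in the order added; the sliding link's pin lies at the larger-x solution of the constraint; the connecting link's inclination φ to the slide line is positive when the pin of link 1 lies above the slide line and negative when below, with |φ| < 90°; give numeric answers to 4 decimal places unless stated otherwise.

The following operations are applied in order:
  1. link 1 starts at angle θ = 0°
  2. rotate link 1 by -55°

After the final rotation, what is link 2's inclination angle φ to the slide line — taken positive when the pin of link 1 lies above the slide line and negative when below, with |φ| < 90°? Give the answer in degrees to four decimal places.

geometry: r = 36 mm, L = 187 mm, e = 8 mm; θ starts at 0°
rotate link 1 by -55°: θ ← 0° -55° = -55°
h = r sin θ − e = -29.489474 − 8 = -37.489474
sin φ = h / L = -37.489474 / 187 = -0.20047847
φ = arcsin(-0.20047847) = -11.564940°

-11.5649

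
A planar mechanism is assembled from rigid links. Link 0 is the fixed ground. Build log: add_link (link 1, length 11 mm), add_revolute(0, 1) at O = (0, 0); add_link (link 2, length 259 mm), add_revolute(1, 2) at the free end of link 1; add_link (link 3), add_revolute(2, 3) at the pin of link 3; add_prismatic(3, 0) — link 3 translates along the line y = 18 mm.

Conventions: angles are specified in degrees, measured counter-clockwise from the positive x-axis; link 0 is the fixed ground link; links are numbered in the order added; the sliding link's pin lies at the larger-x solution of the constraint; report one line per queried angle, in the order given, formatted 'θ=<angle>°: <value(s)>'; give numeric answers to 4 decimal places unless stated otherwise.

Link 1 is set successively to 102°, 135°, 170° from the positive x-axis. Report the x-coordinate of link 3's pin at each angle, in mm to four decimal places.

geometry: r = 11 mm, L = 259 mm, e = 18 mm
θ=102°: crank pin P = (r cos θ, r sin θ) = (-2.287029, 10.759624)
θ=102°: h = r sin θ − e = 10.759624 − 18 = -7.240376
θ=102°: x = r cos θ + √(L² − h²) = -2.287029 + 258.898777 = 256.611749
θ=135°: crank pin P = (r cos θ, r sin θ) = (-7.778175, 7.778175)
θ=135°: h = r sin θ − e = 7.778175 − 18 = -10.221825
θ=135°: x = r cos θ + √(L² − h²) = -7.778175 + 258.798212 = 251.020037
θ=170°: crank pin P = (r cos θ, r sin θ) = (-10.832885, 1.910130)
θ=170°: h = r sin θ − e = 1.910130 − 18 = -16.089870
θ=170°: x = r cos θ + √(L² − h²) = -10.832885 + 258.499741 = 247.666856

θ=102°: 256.6117
θ=135°: 251.0200
θ=170°: 247.6669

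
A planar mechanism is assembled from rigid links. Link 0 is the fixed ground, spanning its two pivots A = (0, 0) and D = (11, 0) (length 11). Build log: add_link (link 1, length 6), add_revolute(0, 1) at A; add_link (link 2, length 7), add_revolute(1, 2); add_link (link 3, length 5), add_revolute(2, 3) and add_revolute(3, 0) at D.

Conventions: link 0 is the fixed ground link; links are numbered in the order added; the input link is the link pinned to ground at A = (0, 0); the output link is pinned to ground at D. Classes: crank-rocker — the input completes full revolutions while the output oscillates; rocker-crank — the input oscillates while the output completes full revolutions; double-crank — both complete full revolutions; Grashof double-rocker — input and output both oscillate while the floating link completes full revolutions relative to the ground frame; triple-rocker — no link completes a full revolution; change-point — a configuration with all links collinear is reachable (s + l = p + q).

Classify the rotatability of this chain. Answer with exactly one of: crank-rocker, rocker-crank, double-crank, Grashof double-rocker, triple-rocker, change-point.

lengths: ground=11, input=6, coupler=7, output=5
sorted: s=5 (shortest), l=11 (longest), p+q=13
s + l = 16 vs p + q = 13
s + l > p + q → non-Grashof → no link fully rotates → triple-rocker

triple-rocker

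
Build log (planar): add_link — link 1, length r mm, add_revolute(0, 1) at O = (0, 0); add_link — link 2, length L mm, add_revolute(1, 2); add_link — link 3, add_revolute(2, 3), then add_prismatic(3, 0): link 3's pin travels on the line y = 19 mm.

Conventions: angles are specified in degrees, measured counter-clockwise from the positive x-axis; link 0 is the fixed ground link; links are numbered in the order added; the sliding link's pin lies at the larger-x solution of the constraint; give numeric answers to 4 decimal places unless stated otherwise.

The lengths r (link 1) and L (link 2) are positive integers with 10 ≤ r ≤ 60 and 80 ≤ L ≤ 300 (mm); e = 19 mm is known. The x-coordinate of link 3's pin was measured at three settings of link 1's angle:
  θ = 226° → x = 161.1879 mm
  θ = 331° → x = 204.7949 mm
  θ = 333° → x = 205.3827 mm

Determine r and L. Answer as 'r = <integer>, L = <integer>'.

constraint per measurement: (x − r cos θ)² + (r sin θ − e)² = L²
subtracting the θ₁ and θ₂ equations cancels the r² and L² terms:
r = (x₁² − x₂²) / (2[(x₁cos θ₁ + e sin θ₁) − (x₂cos θ₂ + e sin θ₂)]) = 27.0000 → r = 27
L² = (x₁ − r cos θ₁)² + (r sin θ₁ − e)² = 33855.9900 → L = 184.0000 → L = 184
check at θ₃=333°: x = 205.3827 (printed 205.3827) ✓

r = 27, L = 184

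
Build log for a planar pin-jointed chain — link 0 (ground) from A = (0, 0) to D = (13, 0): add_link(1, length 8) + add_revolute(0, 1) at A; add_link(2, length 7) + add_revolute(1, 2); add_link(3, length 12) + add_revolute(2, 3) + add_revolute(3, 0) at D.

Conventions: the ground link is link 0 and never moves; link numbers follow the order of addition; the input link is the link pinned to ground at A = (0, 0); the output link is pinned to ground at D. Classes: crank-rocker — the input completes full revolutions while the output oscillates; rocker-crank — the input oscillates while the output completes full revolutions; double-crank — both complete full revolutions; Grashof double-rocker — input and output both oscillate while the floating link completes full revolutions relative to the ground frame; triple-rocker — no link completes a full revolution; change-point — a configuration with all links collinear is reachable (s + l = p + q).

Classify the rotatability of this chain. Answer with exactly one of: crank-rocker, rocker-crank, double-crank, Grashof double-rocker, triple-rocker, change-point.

lengths: ground=13, input=8, coupler=7, output=12
sorted: s=7 (shortest), l=13 (longest), p+q=20
s + l = 20 vs p + q = 20
s + l = p + q → change-point (collinear configuration reachable)

change-point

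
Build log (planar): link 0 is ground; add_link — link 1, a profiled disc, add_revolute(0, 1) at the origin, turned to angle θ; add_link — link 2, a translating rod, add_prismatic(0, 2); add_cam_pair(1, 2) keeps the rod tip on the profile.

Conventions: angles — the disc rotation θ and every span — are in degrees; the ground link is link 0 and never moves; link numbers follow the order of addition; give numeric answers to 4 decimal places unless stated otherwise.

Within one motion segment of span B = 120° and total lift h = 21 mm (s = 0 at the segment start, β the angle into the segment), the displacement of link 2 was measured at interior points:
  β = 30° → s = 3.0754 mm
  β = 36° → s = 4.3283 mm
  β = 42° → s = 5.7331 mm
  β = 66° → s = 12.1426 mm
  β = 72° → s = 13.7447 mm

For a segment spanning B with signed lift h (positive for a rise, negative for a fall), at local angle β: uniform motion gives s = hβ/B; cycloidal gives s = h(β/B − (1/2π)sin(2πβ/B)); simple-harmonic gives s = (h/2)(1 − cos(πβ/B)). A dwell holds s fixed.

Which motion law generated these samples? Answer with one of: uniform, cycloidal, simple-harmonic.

candidates at β/B = r: uniform s = h·r (linear in β); cycloidal s = h·(r − sin(2πr)/(2π)); simple-harmonic s = (h/2)(1 − cos(πr))
β=30°: printed 3.0754 | uniform 5.2500, cycloidal 1.9077, simple-harmonic 3.0754
β=36°: printed 4.3283 | uniform 6.3000, cycloidal 3.1213, simple-harmonic 4.3283
β=42°: printed 5.7331 | uniform 7.3500, cycloidal 4.6461, simple-harmonic 5.7331
β=66°: printed 12.1426 | uniform 11.5500, cycloidal 12.5828, simple-harmonic 12.1426
β=72°: printed 13.7447 | uniform 12.6000, cycloidal 14.5645, simple-harmonic 13.7447
only one law matches every sample → simple-harmonic

simple-harmonic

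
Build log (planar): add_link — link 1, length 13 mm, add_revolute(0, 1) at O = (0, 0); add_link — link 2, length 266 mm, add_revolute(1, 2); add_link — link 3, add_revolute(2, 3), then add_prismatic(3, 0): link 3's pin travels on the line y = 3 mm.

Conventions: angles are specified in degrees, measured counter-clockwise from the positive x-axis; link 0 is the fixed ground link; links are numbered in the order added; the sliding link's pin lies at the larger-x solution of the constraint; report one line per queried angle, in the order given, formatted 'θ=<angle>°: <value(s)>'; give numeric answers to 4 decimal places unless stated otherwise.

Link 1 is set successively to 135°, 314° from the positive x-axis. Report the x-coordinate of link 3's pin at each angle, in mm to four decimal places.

geometry: r = 13 mm, L = 266 mm, e = 3 mm
θ=135°: crank pin P = (r cos θ, r sin θ) = (-9.192388, 9.192388)
θ=135°: h = r sin θ − e = 9.192388 − 3 = 6.192388
θ=135°: x = r cos θ + √(L² − h²) = -9.192388 + 265.927912 = 256.735524
θ=314°: crank pin P = (r cos θ, r sin θ) = (9.030559, -9.351417)
θ=314°: h = r sin θ − e = -9.351417 − 3 = -12.351417
θ=314°: x = r cos θ + √(L² − h²) = 9.030559 + 265.713083 = 274.743642

θ=135°: 256.7355
θ=314°: 274.7436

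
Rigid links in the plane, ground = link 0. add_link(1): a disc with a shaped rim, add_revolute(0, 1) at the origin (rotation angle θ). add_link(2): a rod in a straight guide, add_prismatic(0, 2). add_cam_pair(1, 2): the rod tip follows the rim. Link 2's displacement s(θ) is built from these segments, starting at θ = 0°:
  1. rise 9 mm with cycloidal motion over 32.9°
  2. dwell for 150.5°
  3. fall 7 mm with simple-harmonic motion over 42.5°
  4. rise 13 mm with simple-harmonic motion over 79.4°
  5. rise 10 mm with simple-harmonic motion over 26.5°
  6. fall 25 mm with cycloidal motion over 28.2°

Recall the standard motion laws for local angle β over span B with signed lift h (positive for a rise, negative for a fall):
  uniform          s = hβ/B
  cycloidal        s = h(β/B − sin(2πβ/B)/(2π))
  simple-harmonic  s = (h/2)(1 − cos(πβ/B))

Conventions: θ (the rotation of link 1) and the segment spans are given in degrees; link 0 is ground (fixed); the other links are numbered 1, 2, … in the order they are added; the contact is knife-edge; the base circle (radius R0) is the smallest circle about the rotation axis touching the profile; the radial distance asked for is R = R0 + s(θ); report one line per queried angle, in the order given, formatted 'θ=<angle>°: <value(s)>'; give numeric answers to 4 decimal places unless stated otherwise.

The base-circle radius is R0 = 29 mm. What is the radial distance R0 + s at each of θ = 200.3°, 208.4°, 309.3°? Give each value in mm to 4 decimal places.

segment 1 (0° to 32.9°, cycloidal, h = 9) is passed completely: s = 0.0000 + (9) = 9.0000
segment 2 (32.9° to 183.4°, dwell): s unchanged at 9.0000
θ = 200.3° falls in segment 3 (183.4° to 225.9°, simple-harmonic, h = -7): β = 200.3 − 183.4 = 16.9°, B = 42.5°; Δs = -7/2·(1 − cos(π·0.3976)) = -2.3939; s = 9.0000 − 2.3939 = 6.6061
θ = 208.4° falls in segment 3 (183.4° to 225.9°, simple-harmonic, h = -7): β = 208.4 − 183.4 = 25°, B = 42.5°; Δs = -7/2·(1 − cos(π·0.5882)) = -4.4578; s = 9.0000 − 4.4578 = 4.5422
segment 3 (183.4° to 225.9°, simple-harmonic, h = -7) is passed completely: s = 9.0000 + (-7) = 2.0000
segment 4 (225.9° to 305.3°, simple-harmonic, h = 13) is passed completely: s = 2.0000 + (13) = 15.0000
θ = 309.3° falls in segment 5 (305.3° to 331.8°, simple-harmonic, h = 10): β = 309.3 − 305.3 = 4°, B = 26.5°; Δs = 10/2·(1 − cos(π·0.1509)) = 0.5517; s = 15.0000 + 0.5517 = 15.5517
θ=200.3°: R = R0 + s = 29 + 6.6061 = 35.6061
θ=208.4°: R = R0 + s = 29 + 4.5422 = 33.5422
θ=309.3°: R = R0 + s = 29 + 15.5517 = 44.5517

θ=200.3°: 35.6061
θ=208.4°: 33.5422
θ=309.3°: 44.5517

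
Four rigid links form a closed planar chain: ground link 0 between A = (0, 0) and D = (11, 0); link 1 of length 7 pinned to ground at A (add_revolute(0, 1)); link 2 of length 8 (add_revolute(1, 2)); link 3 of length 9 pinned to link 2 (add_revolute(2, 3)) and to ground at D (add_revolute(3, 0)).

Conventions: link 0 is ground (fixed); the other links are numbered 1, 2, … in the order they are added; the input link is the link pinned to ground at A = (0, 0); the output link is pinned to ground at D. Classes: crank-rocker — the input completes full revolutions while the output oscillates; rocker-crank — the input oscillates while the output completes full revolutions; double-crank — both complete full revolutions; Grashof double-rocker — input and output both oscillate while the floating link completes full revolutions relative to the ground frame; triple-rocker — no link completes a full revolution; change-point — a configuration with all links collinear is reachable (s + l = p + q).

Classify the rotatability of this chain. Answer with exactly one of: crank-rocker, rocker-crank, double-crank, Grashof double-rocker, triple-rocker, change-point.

lengths: ground=11, input=7, coupler=8, output=9
sorted: s=7 (shortest), l=11 (longest), p+q=17
s + l = 18 vs p + q = 17
s + l > p + q → non-Grashof → no link fully rotates → triple-rocker

triple-rocker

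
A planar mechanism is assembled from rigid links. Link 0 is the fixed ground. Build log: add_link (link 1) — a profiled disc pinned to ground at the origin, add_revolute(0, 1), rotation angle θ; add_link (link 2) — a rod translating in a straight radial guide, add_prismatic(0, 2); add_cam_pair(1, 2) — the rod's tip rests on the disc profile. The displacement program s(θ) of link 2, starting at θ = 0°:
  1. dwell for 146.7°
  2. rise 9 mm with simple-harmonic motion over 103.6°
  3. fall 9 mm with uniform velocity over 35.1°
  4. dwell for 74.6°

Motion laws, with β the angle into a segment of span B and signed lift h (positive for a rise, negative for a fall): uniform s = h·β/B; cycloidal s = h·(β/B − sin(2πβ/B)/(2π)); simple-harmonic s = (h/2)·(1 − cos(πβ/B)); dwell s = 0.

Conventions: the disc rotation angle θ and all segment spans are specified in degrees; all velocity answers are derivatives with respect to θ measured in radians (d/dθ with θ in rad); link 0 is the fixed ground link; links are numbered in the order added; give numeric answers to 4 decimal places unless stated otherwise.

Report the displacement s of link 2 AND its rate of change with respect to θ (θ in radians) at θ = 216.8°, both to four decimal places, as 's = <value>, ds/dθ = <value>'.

seg 1 [0°–146.7°] dwell: s stays 0.0000
seg 2 [146.7°–250.3°] simple-harmonic, h=9: θ=216.8° here. β=70.1, B=103.6. 9/2·(1 − cos(π·0.6766)) = 6.8710 → s = 6.8710
velocity in seg [146.7°–250.3°] (simple-harmonic), θ in radians: β = 70.1° = 1.2235 rad, B = 103.6° = 1.8082 rad; ds/dθ = (πh/(2B)) sin(πβ/B) = (π·9/(2·1.8082)) sin(π·0.6766) = 6.645247 mm/rad

s = 6.8710, ds/dθ = 6.6452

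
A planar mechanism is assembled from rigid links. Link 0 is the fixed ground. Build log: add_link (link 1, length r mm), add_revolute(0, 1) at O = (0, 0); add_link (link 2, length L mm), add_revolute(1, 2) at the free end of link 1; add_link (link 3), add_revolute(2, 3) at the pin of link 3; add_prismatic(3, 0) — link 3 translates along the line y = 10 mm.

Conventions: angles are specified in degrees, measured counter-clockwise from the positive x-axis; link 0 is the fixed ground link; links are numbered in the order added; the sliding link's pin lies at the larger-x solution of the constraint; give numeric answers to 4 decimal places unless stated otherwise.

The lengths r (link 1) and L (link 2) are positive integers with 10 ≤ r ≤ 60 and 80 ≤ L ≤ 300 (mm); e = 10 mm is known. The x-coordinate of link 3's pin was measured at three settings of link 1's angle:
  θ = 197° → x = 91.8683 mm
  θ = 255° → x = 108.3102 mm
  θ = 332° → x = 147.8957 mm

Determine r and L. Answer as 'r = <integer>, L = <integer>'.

constraint per measurement: (x − r cos θ)² + (r sin θ − e)² = L²
subtracting the θ₁ and θ₂ equations cancels the r² and L² terms:
r = (x₁² − x₂²) / (2[(x₁cos θ₁ + e sin θ₁) − (x₂cos θ₂ + e sin θ₂)]) = 31.0000 → r = 31
L² = (x₁ − r cos θ₁)² + (r sin θ₁ − e)² = 15129.0087 → L = 123.0000 → L = 123
check at θ₃=332°: x = 147.8957 (printed 147.8957) ✓

r = 31, L = 123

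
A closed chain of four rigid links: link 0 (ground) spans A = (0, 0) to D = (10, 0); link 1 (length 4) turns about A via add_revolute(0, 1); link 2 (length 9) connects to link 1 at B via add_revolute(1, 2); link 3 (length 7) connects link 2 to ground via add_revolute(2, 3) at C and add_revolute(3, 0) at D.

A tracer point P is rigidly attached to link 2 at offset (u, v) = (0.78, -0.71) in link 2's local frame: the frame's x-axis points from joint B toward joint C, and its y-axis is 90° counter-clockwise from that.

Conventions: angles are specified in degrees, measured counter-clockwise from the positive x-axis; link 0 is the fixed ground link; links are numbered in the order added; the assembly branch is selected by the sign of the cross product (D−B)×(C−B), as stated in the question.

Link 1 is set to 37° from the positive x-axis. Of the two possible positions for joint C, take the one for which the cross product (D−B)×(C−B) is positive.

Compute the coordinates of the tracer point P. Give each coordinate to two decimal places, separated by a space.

A=(0,0), D=(10.00,0)
B = A + 4.00·(cos37°, sin37°) = (3.1945, 2.4073)
|BD| = 7.2187
circle(B,9.00) ∩ circle(D,7.00): a=5.8258, h=6.8600
  candidates: C₊=(10.9745,6.9318) cross=49.520; C₋=(6.3992,-6.0029) cross=-49.520
  branch + wants cross > 0 → take C=(10.9745,6.9318) (cross=49.520)
ex = (C−B)/|BC| = (0.8644,0.5027); ey = (-0.5027,0.8644)
P = B + 0.78·ex + -0.71·ey = (4.2257,2.1856)

4.23 2.19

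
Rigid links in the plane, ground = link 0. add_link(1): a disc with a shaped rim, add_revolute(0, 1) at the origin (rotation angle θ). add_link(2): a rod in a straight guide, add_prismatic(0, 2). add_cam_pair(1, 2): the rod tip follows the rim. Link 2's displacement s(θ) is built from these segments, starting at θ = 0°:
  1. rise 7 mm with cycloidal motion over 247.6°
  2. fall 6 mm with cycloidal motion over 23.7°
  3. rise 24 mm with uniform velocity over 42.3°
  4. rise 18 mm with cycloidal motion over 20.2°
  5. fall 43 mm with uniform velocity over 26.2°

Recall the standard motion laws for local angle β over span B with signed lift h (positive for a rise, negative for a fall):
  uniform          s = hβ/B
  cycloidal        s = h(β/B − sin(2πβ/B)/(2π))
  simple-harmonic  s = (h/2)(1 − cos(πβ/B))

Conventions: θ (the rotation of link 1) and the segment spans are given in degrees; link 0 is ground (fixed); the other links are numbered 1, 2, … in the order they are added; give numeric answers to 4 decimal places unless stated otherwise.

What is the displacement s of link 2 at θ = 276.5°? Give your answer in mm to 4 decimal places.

segment 1 (0° to 247.6°, cycloidal, h = 7) is passed completely: s = 0.0000 + (7) = 7.0000
segment 2 (247.6° to 271.3°, cycloidal, h = -6) is passed completely: s = 7.0000 + (-6) = 1.0000
θ = 276.5° falls in segment 3 (271.3° to 313.6°, uniform, h = 24): β = 276.5 − 271.3 = 5.2°, B = 42.3°; Δs = 24·5.2/42.3 = 2.9504; s = 1.0000 + 2.9504 = 3.9504

3.9504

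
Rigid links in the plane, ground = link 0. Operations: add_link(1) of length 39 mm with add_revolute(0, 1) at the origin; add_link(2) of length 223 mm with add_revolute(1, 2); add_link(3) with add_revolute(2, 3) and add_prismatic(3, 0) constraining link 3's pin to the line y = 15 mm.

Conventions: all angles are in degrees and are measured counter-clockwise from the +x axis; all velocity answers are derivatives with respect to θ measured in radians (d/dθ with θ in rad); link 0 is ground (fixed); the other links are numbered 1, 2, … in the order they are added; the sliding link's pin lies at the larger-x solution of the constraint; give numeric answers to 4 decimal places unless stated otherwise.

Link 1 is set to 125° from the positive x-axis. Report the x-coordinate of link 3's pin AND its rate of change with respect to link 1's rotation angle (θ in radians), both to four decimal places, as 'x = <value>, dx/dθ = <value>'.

geometry: r = 39 mm, L = 223 mm, e = 15 mm
crank pin P = (r cos θ, r sin θ) = (-22.369481, 31.946930)
h = r sin θ − e = 31.946930 − 15 = 16.946930
x = r cos θ + √(L² − h²) = -22.369481 + 222.355125 = 199.985644
dx/dθ = −r sin θ − h·r cos θ/√(L² − h²) (θ in radians; h = 16.946930) = -30.242026

x = 199.9856, dx/dθ = -30.2420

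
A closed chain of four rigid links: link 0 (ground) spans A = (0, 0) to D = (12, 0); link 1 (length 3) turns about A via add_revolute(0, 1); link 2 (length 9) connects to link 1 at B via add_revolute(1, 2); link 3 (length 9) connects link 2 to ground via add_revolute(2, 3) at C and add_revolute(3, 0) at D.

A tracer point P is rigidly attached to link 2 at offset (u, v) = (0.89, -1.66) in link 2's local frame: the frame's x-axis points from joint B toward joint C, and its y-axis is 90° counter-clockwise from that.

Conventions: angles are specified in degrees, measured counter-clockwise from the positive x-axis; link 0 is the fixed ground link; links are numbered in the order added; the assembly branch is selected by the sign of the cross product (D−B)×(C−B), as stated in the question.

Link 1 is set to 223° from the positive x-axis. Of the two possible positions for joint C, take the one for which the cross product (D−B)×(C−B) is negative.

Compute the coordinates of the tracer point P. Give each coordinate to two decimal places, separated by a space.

A=(0,0), D=(12.00,0)
B = A + 3.00·(cos223°, sin223°) = (-2.1941, -2.0460)
|BD| = 14.3408
circle(B,9.00) ∩ circle(D,9.00): a=7.1704, h=5.4393
  candidates: C₊=(4.1269,4.3606) cross=78.003; C₋=(5.6790,-6.4066) cross=-78.003
  branch - wants cross < 0 → take C=(5.6790,-6.4066) (cross=-78.003)
ex = (C−B)/|BC| = (0.8748,-0.4845); ey = (0.4845,0.8748)
P = B + 0.89·ex + -1.66·ey = (-2.2198,-3.9294)

-2.22 -3.93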